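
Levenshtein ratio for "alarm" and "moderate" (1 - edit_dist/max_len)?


Word 1: "alarm" (length 5)
Word 2: "moderate" (length 8)
One optimal edit sequence:
  1. insert 'm'  (+1)
  2. insert 'o'  (+1)
  3. insert 'd'  (+1)
  4. substitute 'a' -> 'e'  (+1)
  5. substitute 'l' -> 'r'  (+1)
  6. keep 'a'
  7. substitute 'r' -> 't'  (+1)
  8. substitute 'm' -> 'e'  (+1)
Edit distance = 7
Max length = max(5, 8) = 8
Similarity = 1 - 7/8
= 0.1250


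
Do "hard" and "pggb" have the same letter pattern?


Pattern of "hard": [0, 1, 2, 3]
Pattern of "pggb": [0, 1, 1, 2]
Patterns do not match
Same pattern = No


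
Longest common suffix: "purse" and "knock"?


Word 1: "purse"
Word 2: "knock"
Comparing from end:
  Pos -1: 'e' != 'k' (stop)
LCS = "" (length 0)


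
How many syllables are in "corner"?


Word: "corner"
Syllable breakdown: cor-ner
Counting: 2 parts
= 2 syllables


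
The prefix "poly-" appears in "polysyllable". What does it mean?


Prefix: poly-
Example: polysyllable (poly- + syllable)
Meaning = many


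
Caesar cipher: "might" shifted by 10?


Word: "might"
Shift: 10
Each letter → (letter + shift) mod 26:
  'm' (12) + 10 = 22 → 'w'
  'i' (8) + 10 = 18 → 's'
  'g' (6) + 10 = 16 → 'q'
  'h' (7) + 10 = 17 → 'r'
  't' (19) + 10 = 3 → 'd'
Result = "wsqrd"


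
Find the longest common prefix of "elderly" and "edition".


Word 1: "elderly"
Word 2: "edition"
Comparing from start:
  Pos 0: 'e' == 'e'
  Pos 1: 'l' != 'd' (stop)
LCP = "e" (length 1)


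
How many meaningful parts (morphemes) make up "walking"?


Word: "walking"
Morphemes: walk | -ing
Each morpheme carries meaning
= 2 morphemes


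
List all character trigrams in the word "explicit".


Word: "explicit" (length 8)
Number of trigrams = 8 - 3 + 1 = 6
  Position 0: "exp"
  Position 1: "xpl"
  Position 2: "pli"
  Position 3: "lic"
  Position 4: "ici"
  Position 5: "cit"
Trigrams = "exp", "xpl", "pli", "lic", "ici", "cit"


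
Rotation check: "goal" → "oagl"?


Word: "goal", Candidate: "oagl"
Method: check if candidate is substring of word+word
"goalgoal" contains "oagl"? No
Is rotation = No


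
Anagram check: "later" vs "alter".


Word 1: "later" → sorted: aelrt
Word 2: "alter" → sorted: aelrt
Same letters? aelrt == aelrt
Anagram = Yes


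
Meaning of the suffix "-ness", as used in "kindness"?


Suffix: -ness
Example: kindness (kind + -ness)
Meaning = state of being


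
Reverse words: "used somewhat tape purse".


Original: "used somewhat tape purse"
Words (1..n): used | somewhat | tape | purse
Reversed (n..1): purse | tape | somewhat | used
Result = "purse tape somewhat used"


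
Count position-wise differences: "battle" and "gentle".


Comparing character by character (same length = 6):
  Pos 0: 'b' vs 'g' !=
  Pos 1: 'a' vs 'e' !=
  Pos 2: 't' vs 'n' !=
  Pos 3: 't' vs 't' =
  Pos 4: 'l' vs 'l' =
  Pos 5: 'e' vs 'e' =
Hamming distance = 3


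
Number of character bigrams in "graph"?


Word: "graph" (length 5)
Number of 2-grams = length - 2 + 1 = 5 - 2 + 1
= 4


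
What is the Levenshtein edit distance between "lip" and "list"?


Word 1: "lip" (length 3)
Word 2: "list" (length 4)
One optimal edit sequence (insert/delete/substitute each cost 1):
  1. keep 'l'
  2. keep 'i'
  3. insert 's'  (+1)
  4. substitute 'p' -> 't'  (+1)
Total edit operations: 2
Edit distance = 2


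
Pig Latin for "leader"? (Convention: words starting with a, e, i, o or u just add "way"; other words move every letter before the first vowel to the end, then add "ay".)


Word: "leader"
Starts with consonant(s) → move to end, add 'ay'
Consonant cluster: "l"
Pig Latin = "eaderlay"


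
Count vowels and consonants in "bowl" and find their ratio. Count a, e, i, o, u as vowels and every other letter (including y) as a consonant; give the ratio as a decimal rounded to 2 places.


Word: "bowl"
Vowels (a,e,i,o,u): 1
Consonants: 3
Ratio = 1/3
= 0.33


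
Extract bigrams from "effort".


Word: "effort" (length 6)
Number of bigrams = 6 - 2 + 1 = 5
  Position 0: "ef"
  Position 1: "ff"
  Position 2: "fo"
  Position 3: "or"
  Position 4: "rt"
Bigrams = "ef", "ff", "fo", "or", "rt"


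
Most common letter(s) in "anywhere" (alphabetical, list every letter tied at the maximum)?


Word: "anywhere"
Letter counts:
  'a': 1
  'e': 2
  'h': 1
  'n': 1
  'r': 1
  'w': 1
  'y': 1
Maximum count = 2
Most frequent = 'e' (2 times each)


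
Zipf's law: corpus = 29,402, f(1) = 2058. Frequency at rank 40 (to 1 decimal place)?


Zipf's law: f(r) = f(1) / r
f(1) = 2058
f(40) = 2058 / 40
= 51.5 occurrences


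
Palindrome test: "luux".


Word: "luux"
Reversed: "xuul"
Forward == Backward? luux != xuul
Palindrome = No


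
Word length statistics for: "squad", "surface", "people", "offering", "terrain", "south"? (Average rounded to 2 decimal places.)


Lengths: "squad"=5, "surface"=7, "people"=6, "offering"=8, "terrain"=7, "south"=5
Sum = 38, Count = 6
Average = 38/6 = 6.33
= avg=6.33, min=5, max=8


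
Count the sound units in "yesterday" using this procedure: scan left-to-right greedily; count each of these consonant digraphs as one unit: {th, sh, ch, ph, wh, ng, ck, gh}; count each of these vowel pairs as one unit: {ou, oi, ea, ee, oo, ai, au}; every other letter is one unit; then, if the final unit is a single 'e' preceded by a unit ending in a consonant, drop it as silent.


Word: "yesterday" (9 letters)
Left-to-right scan:
  1. 'y' (letter)
  2. 'e' (letter)
  3. 's' (letter)
  4. 't' (letter)
  5. 'e' (letter)
  6. 'r' (letter)
  7. 'd' (letter)
  8. 'a' (letter)
  9. 'y' (letter)
Units from scan: 9
Sound units = 9 units


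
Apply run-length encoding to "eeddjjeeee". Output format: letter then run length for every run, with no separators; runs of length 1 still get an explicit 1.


String: "eeddjjeeee"
Scanning for consecutive runs:
  'e' x 2
  'd' x 2
  'j' x 2
  'e' x 4
RLE = "e2d2j2e4"


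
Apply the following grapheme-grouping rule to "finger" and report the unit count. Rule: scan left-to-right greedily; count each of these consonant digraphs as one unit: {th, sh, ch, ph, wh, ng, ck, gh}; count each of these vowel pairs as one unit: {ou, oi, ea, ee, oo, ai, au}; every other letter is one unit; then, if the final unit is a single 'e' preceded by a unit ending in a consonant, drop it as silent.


Word: "finger" (6 letters)
Left-to-right scan:
  (1) 'f' (letter)
  (2) 'i' (letter)
  (3) 'ng' (digraph)
  (4) 'e' (letter)
  (5) 'r' (letter)
Units from scan: 5
Sound units = 5 units


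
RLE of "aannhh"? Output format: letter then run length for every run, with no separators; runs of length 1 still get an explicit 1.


String: "aannhh"
Scanning for consecutive runs:
  'a' x 2
  'n' x 2
  'h' x 2
RLE = "a2n2h2"


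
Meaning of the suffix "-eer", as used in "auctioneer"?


Suffix: -eer
As in: auctioneer -> auction + -eer
Meaning = one who is concerned with


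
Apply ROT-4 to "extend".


Word: "extend"
Shift: 4
Each letter → (letter + shift) mod 26:
  'e' (4) + 4 = 8 → 'i'
  'x' (23) + 4 = 1 → 'b'
  't' (19) + 4 = 23 → 'x'
  'e' (4) + 4 = 8 → 'i'
  'n' (13) + 4 = 17 → 'r'
  'd' (3) + 4 = 7 → 'h'
Result = "ibxirh"


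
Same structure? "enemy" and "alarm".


Pattern of "enemy": [0, 1, 0, 2, 3]
Pattern of "alarm": [0, 1, 0, 2, 3]
Patterns match
Same pattern = Yes


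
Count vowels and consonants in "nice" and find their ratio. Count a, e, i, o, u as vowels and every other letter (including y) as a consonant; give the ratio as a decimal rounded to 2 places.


Word: "nice"
Vowels (a,e,i,o,u): 2
Consonants: 2
Ratio = 2/2
= 1.00


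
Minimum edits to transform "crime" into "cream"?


Word 1: "crime" (length 5)
Word 2: "cream" (length 5)
One optimal edit sequence (insert/delete/substitute each cost 1):
  1. keep 'c'
  2. keep 'r'
  3. substitute 'i' -> 'e'  (+1)
  4. substitute 'm' -> 'a'  (+1)
  5. substitute 'e' -> 'm'  (+1)
Total edit operations: 3
Edit distance = 3


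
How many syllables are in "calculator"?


Word: "calculator"
Syllable breakdown: cal-cu-la-tor
Counting: 4 parts
= 4 syllables


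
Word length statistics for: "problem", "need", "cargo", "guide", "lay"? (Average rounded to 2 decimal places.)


Lengths: "problem"=7, "need"=4, "cargo"=5, "guide"=5, "lay"=3
Sum = 24, Count = 5
Average = 24/5 = 4.80
= avg=4.80, min=3, max=7


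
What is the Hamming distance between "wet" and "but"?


Comparing character by character (same length = 3):
  Pos 0: 'w' vs 'b' !=
  Pos 1: 'e' vs 'u' !=
  Pos 2: 't' vs 't' =
Hamming distance = 2


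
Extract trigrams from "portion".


Word: "portion" (length 7)
Number of trigrams = 7 - 3 + 1 = 5
  Position 0: "por"
  Position 1: "ort"
  Position 2: "rti"
  Position 3: "tio"
  Position 4: "ion"
Trigrams = "por", "ort", "rti", "tio", "ion"


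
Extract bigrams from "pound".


Word: "pound" (length 5)
Number of bigrams = 5 - 2 + 1 = 4
  Position 0: "po"
  Position 1: "ou"
  Position 2: "un"
  Position 3: "nd"
Bigrams = "po", "ou", "un", "nd"


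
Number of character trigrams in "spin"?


Word: "spin" (length 4)
Number of 3-grams = length - 3 + 1 = 4 - 3 + 1
= 2


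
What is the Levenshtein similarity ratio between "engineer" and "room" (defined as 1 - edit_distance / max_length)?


Word 1: "engineer" (length 8)
Word 2: "room" (length 4)
One optimal edit sequence:
  1. delete 'e'  (+1)
  2. delete 'n'  (+1)
  3. delete 'g'  (+1)
  4. delete 'i'  (+1)
  5. substitute 'n' -> 'r'  (+1)
  6. substitute 'e' -> 'o'  (+1)
  7. substitute 'e' -> 'o'  (+1)
  8. substitute 'r' -> 'm'  (+1)
Edit distance = 8
Max length = max(8, 4) = 8
Similarity = 1 - 8/8
= 0.0000


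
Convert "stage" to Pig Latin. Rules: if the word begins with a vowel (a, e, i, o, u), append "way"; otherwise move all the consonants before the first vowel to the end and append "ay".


Word: "stage"
Starts with consonant(s) → move to end, add 'ay'
Consonant cluster: "st"
Pig Latin = "agestay"


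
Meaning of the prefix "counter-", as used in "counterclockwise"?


Prefix: counter-
As in: counterclockwise -> counter- + clockwise
Meaning = against / opposite


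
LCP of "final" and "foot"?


Word 1: "final"
Word 2: "foot"
Comparing from start:
  Pos 0: 'f' == 'f'
  Pos 1: 'i' != 'o' (stop)
LCP = "f" (length 1)


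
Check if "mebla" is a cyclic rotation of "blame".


Word: "blame", Candidate: "mebla"
Method: check if candidate is substring of word+word
"blameblame" contains "mebla"? Yes
Is rotation = Yes


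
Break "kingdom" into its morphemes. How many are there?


Word: "kingdom"
Morphemes: king | -dom
Each morpheme carries meaning
= 2 morphemes


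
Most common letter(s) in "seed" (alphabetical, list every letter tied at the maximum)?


Word: "seed"
Letter counts:
  'd': 1
  'e': 2
  's': 1
Maximum count = 2
Most frequent = 'e' (2 times each)


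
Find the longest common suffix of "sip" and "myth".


Word 1: "sip"
Word 2: "myth"
Comparing from end:
  Pos -1: 'p' != 'h' (stop)
LCS = "" (length 0)


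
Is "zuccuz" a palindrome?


Word: "zuccuz"
Reversed: "zuccuz"
Forward == Backward? zuccuz == zuccuz
Palindrome = Yes


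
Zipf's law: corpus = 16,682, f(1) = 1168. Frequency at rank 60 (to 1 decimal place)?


Zipf's law: f(r) = f(1) / r
f(1) = 1168
f(60) = 1168 / 60
= 19.5 occurrences


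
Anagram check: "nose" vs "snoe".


Word 1: "nose" → sorted: enos
Word 2: "snoe" → sorted: enos
Same letters? enos == enos
Anagram = Yes


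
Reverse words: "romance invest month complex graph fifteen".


Original: "romance invest month complex graph fifteen"
Words (1..n): romance | invest | month | complex | graph | fifteen
Reversed (n..1): fifteen | graph | complex | month | invest | romance
Result = "fifteen graph complex month invest romance"


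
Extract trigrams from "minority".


Word: "minority" (length 8)
Number of trigrams = 8 - 3 + 1 = 6
  Position 0: "min"
  Position 1: "ino"
  Position 2: "nor"
  Position 3: "ori"
  Position 4: "rit"
  Position 5: "ity"
Trigrams = "min", "ino", "nor", "ori", "rit", "ity"


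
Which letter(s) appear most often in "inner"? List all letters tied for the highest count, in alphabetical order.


Word: "inner"
Letter counts:
  'e': 1
  'i': 1
  'n': 2
  'r': 1
Maximum count = 2
Most frequent = 'n' (2 times each)


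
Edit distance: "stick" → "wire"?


Word 1: "stick" (length 5)
Word 2: "wire" (length 4)
One optimal edit sequence (insert/delete/substitute each cost 1):
  1. delete 's'  (+1)
  2. substitute 't' -> 'w'  (+1)
  3. keep 'i'
  4. substitute 'c' -> 'r'  (+1)
  5. substitute 'k' -> 'e'  (+1)
Total edit operations: 4
Edit distance = 4


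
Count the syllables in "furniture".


Word: "furniture"
Syllable breakdown: fur / ni / ture
Counting: 3 parts
= 3 syllables


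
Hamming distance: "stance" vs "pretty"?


Comparing character by character (same length = 6):
  Pos 0: 's' vs 'p' !=
  Pos 1: 't' vs 'r' !=
  Pos 2: 'a' vs 'e' !=
  Pos 3: 'n' vs 't' !=
  Pos 4: 'c' vs 't' !=
  Pos 5: 'e' vs 'y' !=
Hamming distance = 6


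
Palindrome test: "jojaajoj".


Word: "jojaajoj"
Reversed: "jojaajoj"
Forward == Backward? jojaajoj == jojaajoj
Palindrome = Yes


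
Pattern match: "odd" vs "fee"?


Pattern of "odd": [0, 1, 1]
Pattern of "fee": [0, 1, 1]
Patterns match
Same pattern = Yes


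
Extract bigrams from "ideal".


Word: "ideal" (length 5)
Number of bigrams = 5 - 2 + 1 = 4
  Position 0: "id"
  Position 1: "de"
  Position 2: "ea"
  Position 3: "al"
Bigrams = "id", "de", "ea", "al"


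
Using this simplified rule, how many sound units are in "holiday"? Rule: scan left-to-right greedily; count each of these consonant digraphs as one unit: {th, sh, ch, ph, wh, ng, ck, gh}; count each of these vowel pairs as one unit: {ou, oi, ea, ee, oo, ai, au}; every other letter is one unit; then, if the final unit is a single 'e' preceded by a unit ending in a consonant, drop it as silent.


Word: "holiday" (7 letters)
Left-to-right scan:
  [1] 'h' (letter)
  [2] 'o' (letter)
  [3] 'l' (letter)
  [4] 'i' (letter)
  [5] 'd' (letter)
  [6] 'a' (letter)
  [7] 'y' (letter)
Units from scan: 7
Sound units = 7 units


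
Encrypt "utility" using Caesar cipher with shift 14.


Word: "utility"
Shift: 14
Each letter → (letter + shift) mod 26:
  'u' (20) + 14 = 8 → 'i'
  't' (19) + 14 = 7 → 'h'
  'i' (8) + 14 = 22 → 'w'
  'l' (11) + 14 = 25 → 'z'
  'i' (8) + 14 = 22 → 'w'
  't' (19) + 14 = 7 → 'h'
  'y' (24) + 14 = 12 → 'm'
Result = "ihwzwhm"


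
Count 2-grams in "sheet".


Word: "sheet" (length 5)
Number of 2-grams = length - 2 + 1 = 5 - 2 + 1
= 4


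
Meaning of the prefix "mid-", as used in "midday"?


Prefix: mid-
Example: midday (mid- + day)
Meaning = middle


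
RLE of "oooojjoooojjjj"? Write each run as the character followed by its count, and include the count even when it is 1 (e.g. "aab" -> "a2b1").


String: "oooojjoooojjjj"
Scanning for consecutive runs:
  'o' x 4
  'j' x 2
  'o' x 4
  'j' x 4
RLE = "o4j2o4j4"


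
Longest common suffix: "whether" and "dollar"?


Word 1: "whether"
Word 2: "dollar"
Comparing from end:
  Pos -1: 'r' == 'r'
  Pos -2: 'e' != 'a' (stop)
LCS = "r" (length 1)


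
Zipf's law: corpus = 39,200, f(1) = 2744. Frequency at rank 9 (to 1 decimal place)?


Zipf's law: f(r) = f(1) / r
f(1) = 2744
f(9) = 2744 / 9
= 304.9 occurrences


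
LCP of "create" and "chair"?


Word 1: "create"
Word 2: "chair"
Comparing from start:
  Pos 0: 'c' == 'c'
  Pos 1: 'r' != 'h' (stop)
LCP = "c" (length 1)


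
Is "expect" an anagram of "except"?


Word 1: "except" → sorted: ceeptx
Word 2: "expect" → sorted: ceeptx
Same letters? ceeptx == ceeptx
Anagram = Yes


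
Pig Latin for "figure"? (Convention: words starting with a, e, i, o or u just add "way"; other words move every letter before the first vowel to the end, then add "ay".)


Word: "figure"
Starts with consonant(s) → move to end, add 'ay'
Consonant cluster: "f"
Pig Latin = "igurefay"


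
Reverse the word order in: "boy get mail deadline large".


Original: "boy get mail deadline large"
Words (1..n): boy | get | mail | deadline | large
Reversed (n..1): large | deadline | mail | get | boy
Result = "large deadline mail get boy"


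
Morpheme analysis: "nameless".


Word: "nameless"
Morphemes: name + -less
Each morpheme carries meaning
= 2 morphemes


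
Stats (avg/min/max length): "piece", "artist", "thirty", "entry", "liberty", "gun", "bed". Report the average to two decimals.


Lengths: "piece"=5, "artist"=6, "thirty"=6, "entry"=5, "liberty"=7, "gun"=3, "bed"=3
Sum = 35, Count = 7
Average = 35/7 = 5.00
= avg=5.00, min=3, max=7


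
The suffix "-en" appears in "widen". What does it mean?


Suffix: -en
Example: widen = wide + -en, with a spelling change
Meaning = to make / become


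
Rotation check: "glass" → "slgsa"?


Word: "glass", Candidate: "slgsa"
Method: check if candidate is substring of word+word
"glassglass" contains "slgsa"? No
Is rotation = No


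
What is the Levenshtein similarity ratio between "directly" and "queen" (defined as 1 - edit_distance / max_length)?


Word 1: "directly" (length 8)
Word 2: "queen" (length 5)
One optimal edit sequence:
  1. delete 'd'  (+1)
  2. substitute 'i' -> 'q'  (+1)
  3. substitute 'r' -> 'u'  (+1)
  4. keep 'e'
  5. delete 'c'  (+1)
  6. delete 't'  (+1)
  7. substitute 'l' -> 'e'  (+1)
  8. substitute 'y' -> 'n'  (+1)
Edit distance = 7
Max length = max(8, 5) = 8
Similarity = 1 - 7/8
= 0.1250


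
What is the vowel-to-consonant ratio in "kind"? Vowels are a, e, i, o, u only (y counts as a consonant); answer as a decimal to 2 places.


Word: "kind"
Vowels (a,e,i,o,u): 1
Consonants: 3
Ratio = 1/3
= 0.33


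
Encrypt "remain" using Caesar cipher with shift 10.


Word: "remain"
Shift: 10
Each letter → (letter + shift) mod 26:
  'r' (17) + 10 = 1 → 'b'
  'e' (4) + 10 = 14 → 'o'
  'm' (12) + 10 = 22 → 'w'
  'a' (0) + 10 = 10 → 'k'
  'i' (8) + 10 = 18 → 's'
  'n' (13) + 10 = 23 → 'x'
Result = "bowksx"


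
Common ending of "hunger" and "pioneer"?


Word 1: "hunger"
Word 2: "pioneer"
Comparing from end:
  Pos -1: 'r' == 'r'
  Pos -2: 'e' == 'e'
  Pos -3: 'g' != 'e' (stop)
LCS = "er" (length 2)


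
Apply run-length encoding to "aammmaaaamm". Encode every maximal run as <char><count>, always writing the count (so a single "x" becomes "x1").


String: "aammmaaaamm"
Scanning for consecutive runs:
  'a' x 2
  'm' x 3
  'a' x 4
  'm' x 2
RLE = "a2m3a4m2"


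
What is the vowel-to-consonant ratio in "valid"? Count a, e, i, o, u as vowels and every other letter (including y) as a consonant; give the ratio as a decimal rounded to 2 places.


Word: "valid"
Vowels (a,e,i,o,u): 2
Consonants: 3
Ratio = 2/3
= 0.67


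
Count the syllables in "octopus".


Word: "octopus"
Syllable breakdown: oc-to-pus
Counting: 3 parts
= 3 syllables


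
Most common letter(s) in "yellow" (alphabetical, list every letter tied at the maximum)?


Word: "yellow"
Letter counts:
  'e': 1
  'l': 2
  'o': 1
  'w': 1
  'y': 1
Maximum count = 2
Most frequent = 'l' (2 times each)


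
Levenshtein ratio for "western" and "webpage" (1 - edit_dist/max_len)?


Word 1: "western" (length 7)
Word 2: "webpage" (length 7)
One optimal edit sequence:
  1. keep 'w'
  2. keep 'e'
  3. substitute 's' -> 'b'  (+1)
  4. substitute 't' -> 'p'  (+1)
  5. substitute 'e' -> 'a'  (+1)
  6. substitute 'r' -> 'g'  (+1)
  7. substitute 'n' -> 'e'  (+1)
Edit distance = 5
Max length = max(7, 7) = 7
Similarity = 1 - 5/7
= 0.2857


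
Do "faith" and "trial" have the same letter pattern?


Pattern of "faith": [0, 1, 2, 3, 4]
Pattern of "trial": [0, 1, 2, 3, 4]
Patterns match
Same pattern = Yes


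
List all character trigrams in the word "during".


Word: "during" (length 6)
Number of trigrams = 6 - 3 + 1 = 4
  Position 0: "dur"
  Position 1: "uri"
  Position 2: "rin"
  Position 3: "ing"
Trigrams = "dur", "uri", "rin", "ing"


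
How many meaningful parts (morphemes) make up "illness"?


Word: "illness"
Morphemes: ill + -ness
Each morpheme carries meaning
= 2 morphemes


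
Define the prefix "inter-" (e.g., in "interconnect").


Prefix: inter-
As in: interconnect -> inter- + connect
Meaning = between


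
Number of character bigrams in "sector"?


Word: "sector" (length 6)
Number of 2-grams = length - 2 + 1 = 6 - 2 + 1
= 5


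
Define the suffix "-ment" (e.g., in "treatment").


Suffix: -ment
As in: treatment -> treat + -ment
Meaning = result of action


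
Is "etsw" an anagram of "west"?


Word 1: "west" → sorted: estw
Word 2: "etsw" → sorted: estw
Same letters? estw == estw
Anagram = Yes


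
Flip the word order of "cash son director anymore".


Original: "cash son director anymore"
Words (1..n): cash | son | director | anymore
Reversed (n..1): anymore | director | son | cash
Result = "anymore director son cash"


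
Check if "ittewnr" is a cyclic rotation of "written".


Word: "written", Candidate: "ittewnr"
Method: check if candidate is substring of word+word
"writtenwritten" contains "ittewnr"? No
Is rotation = No


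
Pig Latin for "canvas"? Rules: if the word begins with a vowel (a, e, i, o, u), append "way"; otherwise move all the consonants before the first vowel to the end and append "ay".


Word: "canvas"
Starts with consonant(s) → move to end, add 'ay'
Consonant cluster: "c"
Pig Latin = "anvascay"


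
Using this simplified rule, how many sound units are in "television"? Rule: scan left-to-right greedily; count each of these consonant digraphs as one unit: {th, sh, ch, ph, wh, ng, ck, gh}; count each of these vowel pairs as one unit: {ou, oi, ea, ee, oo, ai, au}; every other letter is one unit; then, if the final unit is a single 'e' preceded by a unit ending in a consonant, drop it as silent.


Word: "television" (10 letters)
Left-to-right scan:
  1. 't' (letter)
  2. 'e' (letter)
  3. 'l' (letter)
  4. 'e' (letter)
  5. 'v' (letter)
  6. 'i' (letter)
  7. 's' (letter)
  8. 'i' (letter)
  9. 'o' (letter)
  10. 'n' (letter)
Units from scan: 10
Sound units = 10 units


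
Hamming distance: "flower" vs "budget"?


Comparing character by character (same length = 6):
  Pos 0: 'f' vs 'b' !=
  Pos 1: 'l' vs 'u' !=
  Pos 2: 'o' vs 'd' !=
  Pos 3: 'w' vs 'g' !=
  Pos 4: 'e' vs 'e' =
  Pos 5: 'r' vs 't' !=
Hamming distance = 5


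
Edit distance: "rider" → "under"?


Word 1: "rider" (length 5)
Word 2: "under" (length 5)
One optimal edit sequence (insert/delete/substitute each cost 1):
  1. substitute 'r' -> 'u'  (+1)
  2. substitute 'i' -> 'n'  (+1)
  3. keep 'd'
  4. keep 'e'
  5. keep 'r'
Total edit operations: 2
Edit distance = 2


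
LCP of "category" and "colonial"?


Word 1: "category"
Word 2: "colonial"
Comparing from start:
  Pos 0: 'c' == 'c'
  Pos 1: 'a' != 'o' (stop)
LCP = "c" (length 1)


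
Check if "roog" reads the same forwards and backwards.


Word: "roog"
Reversed: "goor"
Forward == Backward? roog != goor
Palindrome = No


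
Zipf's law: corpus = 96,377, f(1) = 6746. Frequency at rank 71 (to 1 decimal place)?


Zipf's law: f(r) = f(1) / r
f(1) = 6746
f(71) = 6746 / 71
= 95.0 occurrences


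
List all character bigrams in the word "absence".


Word: "absence" (length 7)
Number of bigrams = 7 - 2 + 1 = 6
  Position 0: "ab"
  Position 1: "bs"
  Position 2: "se"
  Position 3: "en"
  Position 4: "nc"
  Position 5: "ce"
Bigrams = "ab", "bs", "se", "en", "nc", "ce"


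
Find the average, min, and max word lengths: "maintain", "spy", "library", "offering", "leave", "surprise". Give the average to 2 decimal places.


Lengths: "maintain"=8, "spy"=3, "library"=7, "offering"=8, "leave"=5, "surprise"=8
Sum = 39, Count = 6
Average = 39/6 = 6.50
= avg=6.50, min=3, max=8


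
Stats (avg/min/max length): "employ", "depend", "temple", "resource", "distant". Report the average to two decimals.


Lengths: "employ"=6, "depend"=6, "temple"=6, "resource"=8, "distant"=7
Sum = 33, Count = 5
Average = 33/5 = 6.60
= avg=6.60, min=6, max=8


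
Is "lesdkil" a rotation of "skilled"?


Word: "skilled", Candidate: "lesdkil"
Method: check if candidate is substring of word+word
"skilledskilled" contains "lesdkil"? No
Is rotation = No


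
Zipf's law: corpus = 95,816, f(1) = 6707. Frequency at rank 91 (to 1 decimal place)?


Zipf's law: f(r) = f(1) / r
f(1) = 6707
f(91) = 6707 / 91
= 73.7 occurrences


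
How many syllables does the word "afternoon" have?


Word: "afternoon"
Syllable breakdown: af · ter · noon
Counting: 3 parts
= 3 syllables


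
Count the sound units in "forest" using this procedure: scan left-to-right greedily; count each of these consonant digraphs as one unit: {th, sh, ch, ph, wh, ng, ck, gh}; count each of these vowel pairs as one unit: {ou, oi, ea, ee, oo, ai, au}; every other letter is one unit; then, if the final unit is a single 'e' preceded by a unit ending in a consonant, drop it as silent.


Word: "forest" (6 letters)
Left-to-right scan:
  [1] 'f' (letter)
  [2] 'o' (letter)
  [3] 'r' (letter)
  [4] 'e' (letter)
  [5] 's' (letter)
  [6] 't' (letter)
Units from scan: 6
Sound units = 6 units


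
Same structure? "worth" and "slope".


Pattern of "worth": [0, 1, 2, 3, 4]
Pattern of "slope": [0, 1, 2, 3, 4]
Patterns match
Same pattern = Yes


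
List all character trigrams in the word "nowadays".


Word: "nowadays" (length 8)
Number of trigrams = 8 - 3 + 1 = 6
  Position 0: "now"
  Position 1: "owa"
  Position 2: "wad"
  Position 3: "ada"
  Position 4: "day"
  Position 5: "ays"
Trigrams = "now", "owa", "wad", "ada", "day", "ays"


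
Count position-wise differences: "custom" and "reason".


Comparing character by character (same length = 6):
  Pos 0: 'c' vs 'r' !=
  Pos 1: 'u' vs 'e' !=
  Pos 2: 's' vs 'a' !=
  Pos 3: 't' vs 's' !=
  Pos 4: 'o' vs 'o' =
  Pos 5: 'm' vs 'n' !=
Hamming distance = 5


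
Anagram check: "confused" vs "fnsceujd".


Word 1: "confused" → sorted: cdefnosu
Word 2: "fnsceujd" → sorted: cdefjnsu
Same letters? cdefnosu != cdefjnsu
Anagram = No


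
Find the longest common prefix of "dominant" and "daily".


Word 1: "dominant"
Word 2: "daily"
Comparing from start:
  Pos 0: 'd' == 'd'
  Pos 1: 'o' != 'a' (stop)
LCP = "d" (length 1)


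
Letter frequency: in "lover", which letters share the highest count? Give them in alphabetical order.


Word: "lover"
Letter counts:
  'e': 1
  'l': 1
  'o': 1
  'r': 1
  'v': 1
Maximum count = 1
Most frequent = 'e', 'l', 'o', 'r', 'v' (1 time each)


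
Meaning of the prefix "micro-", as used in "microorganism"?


Prefix: micro-
Example: microorganism (micro- + organism)
Meaning = small


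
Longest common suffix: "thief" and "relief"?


Word 1: "thief"
Word 2: "relief"
Comparing from end:
  Pos -1: 'f' == 'f'
  Pos -2: 'e' == 'e'
  Pos -3: 'i' == 'i'
  Pos -4: 'h' != 'l' (stop)
LCS = "ief" (length 3)


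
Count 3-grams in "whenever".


Word: "whenever" (length 8)
Number of 3-grams = length - 3 + 1 = 8 - 3 + 1
= 6


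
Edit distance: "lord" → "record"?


Word 1: "lord" (length 4)
Word 2: "record" (length 6)
One optimal edit sequence (insert/delete/substitute each cost 1):
  1. insert 'r'  (+1)
  2. insert 'e'  (+1)
  3. substitute 'l' -> 'c'  (+1)
  4. keep 'o'
  5. keep 'r'
  6. keep 'd'
Total edit operations: 3
Edit distance = 3


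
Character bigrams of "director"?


Word: "director" (length 8)
Number of bigrams = 8 - 2 + 1 = 7
  Position 0: "di"
  Position 1: "ir"
  Position 2: "re"
  Position 3: "ec"
  Position 4: "ct"
  Position 5: "to"
  Position 6: "or"
Bigrams = "di", "ir", "re", "ec", "ct", "to", "or"


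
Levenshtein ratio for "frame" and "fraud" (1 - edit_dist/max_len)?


Word 1: "frame" (length 5)
Word 2: "fraud" (length 5)
One optimal edit sequence:
  1. keep 'f'
  2. keep 'r'
  3. keep 'a'
  4. substitute 'm' -> 'u'  (+1)
  5. substitute 'e' -> 'd'  (+1)
Edit distance = 2
Max length = max(5, 5) = 5
Similarity = 1 - 2/5
= 0.6000


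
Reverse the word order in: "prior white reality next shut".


Original: "prior white reality next shut"
Words (1..n): prior | white | reality | next | shut
Reversed (n..1): shut | next | reality | white | prior
Result = "shut next reality white prior"


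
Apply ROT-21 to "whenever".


Word: "whenever"
Shift: 21
Each letter → (letter + shift) mod 26:
  'w' (22) + 21 = 17 → 'r'
  'h' (7) + 21 = 2 → 'c'
  'e' (4) + 21 = 25 → 'z'
  'n' (13) + 21 = 8 → 'i'
  'e' (4) + 21 = 25 → 'z'
  'v' (21) + 21 = 16 → 'q'
  'e' (4) + 21 = 25 → 'z'
  'r' (17) + 21 = 12 → 'm'
Result = "rczizqzm"


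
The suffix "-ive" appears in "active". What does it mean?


Suffix: -ive
Example: active = act + -ive
Meaning = tending to


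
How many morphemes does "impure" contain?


Word: "impure"
Morphemes: im- | pure
Each morpheme carries meaning
= 2 morphemes


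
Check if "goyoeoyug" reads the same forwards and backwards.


Word: "goyoeoyug"
Reversed: "guyoeoyog"
Forward == Backward? goyoeoyug != guyoeoyog
Palindrome = No


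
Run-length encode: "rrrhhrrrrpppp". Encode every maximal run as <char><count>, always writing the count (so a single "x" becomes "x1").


String: "rrrhhrrrrpppp"
Scanning for consecutive runs:
  'r' x 3
  'h' x 2
  'r' x 4
  'p' x 4
RLE = "r3h2r4p4"


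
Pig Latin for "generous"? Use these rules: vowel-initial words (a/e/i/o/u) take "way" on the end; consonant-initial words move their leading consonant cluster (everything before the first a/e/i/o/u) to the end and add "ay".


Word: "generous"
Starts with consonant(s) → move to end, add 'ay'
Consonant cluster: "g"
Pig Latin = "enerousgay"


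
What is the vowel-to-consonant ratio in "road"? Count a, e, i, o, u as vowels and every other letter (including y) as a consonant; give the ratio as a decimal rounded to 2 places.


Word: "road"
Vowels (a,e,i,o,u): 2
Consonants: 2
Ratio = 2/2
= 1.00


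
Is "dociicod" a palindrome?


Word: "dociicod"
Reversed: "dociicod"
Forward == Backward? dociicod == dociicod
Palindrome = Yes


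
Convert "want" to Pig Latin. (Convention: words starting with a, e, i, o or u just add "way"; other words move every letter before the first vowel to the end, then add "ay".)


Word: "want"
Starts with consonant(s) → move to end, add 'ay'
Consonant cluster: "w"
Pig Latin = "antway"


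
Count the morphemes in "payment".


Word: "payment"
Morphemes: pay | -ment
Each morpheme carries meaning
= 2 morphemes


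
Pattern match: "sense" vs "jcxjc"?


Pattern of "sense": [0, 1, 2, 0, 1]
Pattern of "jcxjc": [0, 1, 2, 0, 1]
Patterns match
Same pattern = Yes


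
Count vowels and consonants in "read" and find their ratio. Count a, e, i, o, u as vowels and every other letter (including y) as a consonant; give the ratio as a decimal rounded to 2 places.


Word: "read"
Vowels (a,e,i,o,u): 2
Consonants: 2
Ratio = 2/2
= 1.00


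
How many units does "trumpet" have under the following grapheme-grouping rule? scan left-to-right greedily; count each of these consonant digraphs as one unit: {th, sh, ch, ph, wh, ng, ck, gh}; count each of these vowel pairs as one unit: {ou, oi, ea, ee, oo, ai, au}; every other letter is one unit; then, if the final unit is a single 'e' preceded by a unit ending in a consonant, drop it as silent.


Word: "trumpet" (7 letters)
Left-to-right scan:
  1. 't' (letter)
  2. 'r' (letter)
  3. 'u' (letter)
  4. 'm' (letter)
  5. 'p' (letter)
  6. 'e' (letter)
  7. 't' (letter)
Units from scan: 7
Sound units = 7 units


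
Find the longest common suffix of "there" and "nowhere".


Word 1: "there"
Word 2: "nowhere"
Comparing from end:
  Pos -1: 'e' == 'e'
  Pos -2: 'r' == 'r'
  Pos -3: 'e' == 'e'
  Pos -4: 'h' == 'h'
  Pos -5: 't' != 'w' (stop)
LCS = "here" (length 4)


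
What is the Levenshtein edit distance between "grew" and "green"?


Word 1: "grew" (length 4)
Word 2: "green" (length 5)
One optimal edit sequence (insert/delete/substitute each cost 1):
  1. keep 'g'
  2. keep 'r'
  3. insert 'e'  (+1)
  4. keep 'e'
  5. substitute 'w' -> 'n'  (+1)
Total edit operations: 2
Edit distance = 2


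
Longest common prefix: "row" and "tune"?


Word 1: "row"
Word 2: "tune"
Comparing from start:
  Pos 0: 'r' != 't' (stop)
LCP = "" (length 0)


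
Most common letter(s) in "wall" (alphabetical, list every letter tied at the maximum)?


Word: "wall"
Letter counts:
  'a': 1
  'l': 2
  'w': 1
Maximum count = 2
Most frequent = 'l' (2 times each)


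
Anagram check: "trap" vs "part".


Word 1: "trap" → sorted: aprt
Word 2: "part" → sorted: aprt
Same letters? aprt == aprt
Anagram = Yes


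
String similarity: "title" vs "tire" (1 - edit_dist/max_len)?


Word 1: "title" (length 5)
Word 2: "tire" (length 4)
One optimal edit sequence:
  1. keep 't'
  2. keep 'i'
  3. delete 't'  (+1)
  4. substitute 'l' -> 'r'  (+1)
  5. keep 'e'
Edit distance = 2
Max length = max(5, 4) = 5
Similarity = 1 - 2/5
= 0.6000


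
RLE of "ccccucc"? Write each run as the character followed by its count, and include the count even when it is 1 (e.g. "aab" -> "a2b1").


String: "ccccucc"
Scanning for consecutive runs:
  'c' x 4
  'u' x 1
  'c' x 2
RLE = "c4u1c2"


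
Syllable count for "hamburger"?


Word: "hamburger"
Syllable breakdown: ham | bur | ger
Counting: 3 parts
= 3 syllables


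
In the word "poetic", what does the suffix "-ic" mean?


Suffix: -ic
Example: poetic = poet + -ic
Meaning = relating to


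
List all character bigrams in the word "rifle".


Word: "rifle" (length 5)
Number of bigrams = 5 - 2 + 1 = 4
  Position 0: "ri"
  Position 1: "if"
  Position 2: "fl"
  Position 3: "le"
Bigrams = "ri", "if", "fl", "le"


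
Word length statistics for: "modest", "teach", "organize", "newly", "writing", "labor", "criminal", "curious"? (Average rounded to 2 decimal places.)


Lengths: "modest"=6, "teach"=5, "organize"=8, "newly"=5, "writing"=7, "labor"=5, "criminal"=8, "curious"=7
Sum = 51, Count = 8
Average = 51/8 = 6.38
= avg=6.38, min=5, max=8


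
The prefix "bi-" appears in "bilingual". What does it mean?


Prefix: bi-
Example: bilingual = bi- + lingual
Meaning = two


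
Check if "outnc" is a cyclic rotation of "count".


Word: "count", Candidate: "outnc"
Method: check if candidate is substring of word+word
"countcount" contains "outnc"? No
Is rotation = No


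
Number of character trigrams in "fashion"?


Word: "fashion" (length 7)
Number of 3-grams = length - 3 + 1 = 7 - 3 + 1
= 5


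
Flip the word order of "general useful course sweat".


Original: "general useful course sweat"
Words (1..n): general | useful | course | sweat
Reversed (n..1): sweat | course | useful | general
Result = "sweat course useful general"


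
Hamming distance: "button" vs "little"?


Comparing character by character (same length = 6):
  Pos 0: 'b' vs 'l' !=
  Pos 1: 'u' vs 'i' !=
  Pos 2: 't' vs 't' =
  Pos 3: 't' vs 't' =
  Pos 4: 'o' vs 'l' !=
  Pos 5: 'n' vs 'e' !=
Hamming distance = 4


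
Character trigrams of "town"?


Word: "town" (length 4)
Number of trigrams = 4 - 3 + 1 = 2
  Position 0: "tow"
  Position 1: "own"
Trigrams = "tow", "own"


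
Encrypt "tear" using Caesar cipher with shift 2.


Word: "tear"
Shift: 2
Each letter → (letter + shift) mod 26:
  't' (19) + 2 = 21 → 'v'
  'e' (4) + 2 = 6 → 'g'
  'a' (0) + 2 = 2 → 'c'
  'r' (17) + 2 = 19 → 't'
Result = "vgct"


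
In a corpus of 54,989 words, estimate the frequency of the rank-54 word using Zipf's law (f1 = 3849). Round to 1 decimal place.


Zipf's law: f(r) = f(1) / r
f(1) = 3849
f(54) = 3849 / 54
= 71.3 occurrences


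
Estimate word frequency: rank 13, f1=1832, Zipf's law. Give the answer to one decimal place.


Zipf's law: f(r) = f(1) / r
f(1) = 1832
f(13) = 1832 / 13
= 140.9 occurrences


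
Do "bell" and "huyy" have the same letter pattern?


Pattern of "bell": [0, 1, 2, 2]
Pattern of "huyy": [0, 1, 2, 2]
Patterns match
Same pattern = Yes


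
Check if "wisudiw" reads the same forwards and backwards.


Word: "wisudiw"
Reversed: "widusiw"
Forward == Backward? wisudiw != widusiw
Palindrome = No


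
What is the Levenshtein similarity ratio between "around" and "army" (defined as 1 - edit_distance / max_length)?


Word 1: "around" (length 6)
Word 2: "army" (length 4)
One optimal edit sequence:
  1. keep 'a'
  2. keep 'r'
  3. delete 'o'  (+1)
  4. delete 'u'  (+1)
  5. substitute 'n' -> 'm'  (+1)
  6. substitute 'd' -> 'y'  (+1)
Edit distance = 4
Max length = max(6, 4) = 6
Similarity = 1 - 4/6
= 0.3333


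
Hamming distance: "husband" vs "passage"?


Comparing character by character (same length = 7):
  Pos 0: 'h' vs 'p' !=
  Pos 1: 'u' vs 'a' !=
  Pos 2: 's' vs 's' =
  Pos 3: 'b' vs 's' !=
  Pos 4: 'a' vs 'a' =
  Pos 5: 'n' vs 'g' !=
  Pos 6: 'd' vs 'e' !=
Hamming distance = 5


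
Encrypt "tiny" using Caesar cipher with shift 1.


Word: "tiny"
Shift: 1
Each letter → (letter + shift) mod 26:
  't' (19) + 1 = 20 → 'u'
  'i' (8) + 1 = 9 → 'j'
  'n' (13) + 1 = 14 → 'o'
  'y' (24) + 1 = 25 → 'z'
Result = "ujoz"


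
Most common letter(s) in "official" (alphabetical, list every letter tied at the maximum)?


Word: "official"
Letter counts:
  'a': 1
  'c': 1
  'f': 2
  'i': 2
  'l': 1
  'o': 1
Maximum count = 2
Most frequent = 'f', 'i' (2 times each)


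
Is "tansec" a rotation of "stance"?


Word: "stance", Candidate: "tansec"
Method: check if candidate is substring of word+word
"stancestance" contains "tansec"? No
Is rotation = No


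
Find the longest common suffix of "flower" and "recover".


Word 1: "flower"
Word 2: "recover"
Comparing from end:
  Pos -1: 'r' == 'r'
  Pos -2: 'e' == 'e'
  Pos -3: 'w' != 'v' (stop)
LCS = "er" (length 2)


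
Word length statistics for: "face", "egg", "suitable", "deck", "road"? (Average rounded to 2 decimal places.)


Lengths: "face"=4, "egg"=3, "suitable"=8, "deck"=4, "road"=4
Sum = 23, Count = 5
Average = 23/5 = 4.60
= avg=4.60, min=3, max=8


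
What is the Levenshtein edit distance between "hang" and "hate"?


Word 1: "hang" (length 4)
Word 2: "hate" (length 4)
One optimal edit sequence (insert/delete/substitute each cost 1):
  1. keep 'h'
  2. keep 'a'
  3. substitute 'n' -> 't'  (+1)
  4. substitute 'g' -> 'e'  (+1)
Total edit operations: 2
Edit distance = 2


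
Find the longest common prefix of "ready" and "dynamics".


Word 1: "ready"
Word 2: "dynamics"
Comparing from start:
  Pos 0: 'r' != 'd' (stop)
LCP = "" (length 0)


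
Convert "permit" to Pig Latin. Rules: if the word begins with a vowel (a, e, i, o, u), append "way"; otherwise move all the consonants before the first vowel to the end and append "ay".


Word: "permit"
Starts with consonant(s) → move to end, add 'ay'
Consonant cluster: "p"
Pig Latin = "ermitpay"


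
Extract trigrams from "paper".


Word: "paper" (length 5)
Number of trigrams = 5 - 3 + 1 = 3
  Position 0: "pap"
  Position 1: "ape"
  Position 2: "per"
Trigrams = "pap", "ape", "per"


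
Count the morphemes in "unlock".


Word: "unlock"
Morphemes: un- + lock
Each morpheme carries meaning
= 2 morphemes


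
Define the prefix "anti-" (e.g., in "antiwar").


Prefix: anti-
Example: antiwar = anti- + war
Meaning = against


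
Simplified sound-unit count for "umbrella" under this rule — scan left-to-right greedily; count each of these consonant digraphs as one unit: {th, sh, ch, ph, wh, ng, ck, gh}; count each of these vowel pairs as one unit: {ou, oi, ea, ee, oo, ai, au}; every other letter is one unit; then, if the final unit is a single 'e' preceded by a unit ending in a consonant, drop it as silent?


Word: "umbrella" (8 letters)
Left-to-right scan:
  (1) 'u' (letter)
  (2) 'm' (letter)
  (3) 'b' (letter)
  (4) 'r' (letter)
  (5) 'e' (letter)
  (6) 'l' (letter)
  (7) 'l' (letter)
  (8) 'a' (letter)
Units from scan: 8
Sound units = 8 units
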